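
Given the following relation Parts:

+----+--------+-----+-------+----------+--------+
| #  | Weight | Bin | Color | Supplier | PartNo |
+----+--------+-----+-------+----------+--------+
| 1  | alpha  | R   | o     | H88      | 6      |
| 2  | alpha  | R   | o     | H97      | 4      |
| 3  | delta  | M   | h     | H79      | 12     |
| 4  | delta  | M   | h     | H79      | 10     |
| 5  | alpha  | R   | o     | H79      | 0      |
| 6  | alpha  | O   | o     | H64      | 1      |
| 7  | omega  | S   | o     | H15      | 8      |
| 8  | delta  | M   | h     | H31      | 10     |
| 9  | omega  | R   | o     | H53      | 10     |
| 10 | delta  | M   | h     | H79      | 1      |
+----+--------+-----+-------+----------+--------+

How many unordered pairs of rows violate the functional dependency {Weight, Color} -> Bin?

4

(Weight=alpha, Color=o): violating pairs (1,6), (2,6), (5,6) — 3 pairs.
(Weight=delta, Color=h): all 4 rows agree on Bin — 0 pairs.
(Weight=omega, Color=o): violating pairs (7,9) — 1 pair.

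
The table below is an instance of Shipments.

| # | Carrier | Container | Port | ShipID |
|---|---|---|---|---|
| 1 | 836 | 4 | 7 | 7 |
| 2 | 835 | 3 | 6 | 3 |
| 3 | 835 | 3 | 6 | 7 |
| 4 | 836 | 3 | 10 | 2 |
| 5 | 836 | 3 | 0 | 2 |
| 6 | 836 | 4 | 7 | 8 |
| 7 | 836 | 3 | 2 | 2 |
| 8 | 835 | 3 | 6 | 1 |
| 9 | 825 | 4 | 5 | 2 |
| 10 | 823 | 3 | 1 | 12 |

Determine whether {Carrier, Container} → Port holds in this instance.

No

(Carrier=836, Container=4): rows 1, 6 → Port = 7, 7 ✓
(Carrier=835, Container=3): rows 2, 3, 8 → Port = 6, 6, 6 ✓
(Carrier=836, Container=3): rows 4, 5, 7 → Port takes values {10, 0, 2} — violation
(Carrier=825, Container=4): row 9 → Port = 5 ✓
(Carrier=823, Container=3): row 10 → Port = 1 ✓
Two rows agree on {Carrier, Container} but differ on Port, so {Carrier, Container} → Port does not hold.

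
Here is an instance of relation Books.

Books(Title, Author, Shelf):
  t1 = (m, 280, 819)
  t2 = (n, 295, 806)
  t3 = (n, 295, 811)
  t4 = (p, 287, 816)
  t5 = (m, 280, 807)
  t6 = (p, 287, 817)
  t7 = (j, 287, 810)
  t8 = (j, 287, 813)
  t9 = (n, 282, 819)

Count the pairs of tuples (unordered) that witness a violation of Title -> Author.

Title=m: all 2 rows agree on Author — 0 pairs.
Title=n: violating pairs (2,9), (3,9) — 2 pairs.
Title=p: all 2 rows agree on Author — 0 pairs.
Title=j: all 2 rows agree on Author — 0 pairs.

2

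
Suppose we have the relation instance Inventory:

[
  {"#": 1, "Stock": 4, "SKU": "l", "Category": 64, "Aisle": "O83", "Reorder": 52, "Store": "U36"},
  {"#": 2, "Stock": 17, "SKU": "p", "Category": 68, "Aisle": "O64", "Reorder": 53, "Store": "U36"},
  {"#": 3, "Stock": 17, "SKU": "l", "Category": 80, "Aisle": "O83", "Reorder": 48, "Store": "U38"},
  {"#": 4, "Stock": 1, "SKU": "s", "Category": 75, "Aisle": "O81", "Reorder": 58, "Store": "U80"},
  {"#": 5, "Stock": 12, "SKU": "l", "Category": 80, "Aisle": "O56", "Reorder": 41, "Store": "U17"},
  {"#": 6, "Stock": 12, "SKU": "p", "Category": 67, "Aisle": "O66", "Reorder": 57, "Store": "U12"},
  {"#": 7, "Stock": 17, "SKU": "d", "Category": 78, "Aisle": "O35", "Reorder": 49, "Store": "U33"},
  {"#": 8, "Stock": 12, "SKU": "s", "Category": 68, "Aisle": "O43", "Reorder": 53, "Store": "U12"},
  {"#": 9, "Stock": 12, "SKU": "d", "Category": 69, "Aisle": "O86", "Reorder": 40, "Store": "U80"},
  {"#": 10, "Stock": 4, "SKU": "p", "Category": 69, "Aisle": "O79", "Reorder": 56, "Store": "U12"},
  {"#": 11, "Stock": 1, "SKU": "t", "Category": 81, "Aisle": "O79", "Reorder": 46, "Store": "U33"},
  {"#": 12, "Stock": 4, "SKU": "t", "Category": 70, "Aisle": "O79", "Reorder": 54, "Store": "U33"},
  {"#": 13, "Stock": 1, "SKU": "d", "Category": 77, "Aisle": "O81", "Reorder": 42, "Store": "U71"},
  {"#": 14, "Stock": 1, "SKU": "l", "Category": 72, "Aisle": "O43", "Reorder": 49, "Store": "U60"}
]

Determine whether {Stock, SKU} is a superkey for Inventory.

All 14 rows have distinct {Stock, SKU} values, so {Stock, SKU} → (all attributes) holds and {Stock, SKU} is a superkey.

Yes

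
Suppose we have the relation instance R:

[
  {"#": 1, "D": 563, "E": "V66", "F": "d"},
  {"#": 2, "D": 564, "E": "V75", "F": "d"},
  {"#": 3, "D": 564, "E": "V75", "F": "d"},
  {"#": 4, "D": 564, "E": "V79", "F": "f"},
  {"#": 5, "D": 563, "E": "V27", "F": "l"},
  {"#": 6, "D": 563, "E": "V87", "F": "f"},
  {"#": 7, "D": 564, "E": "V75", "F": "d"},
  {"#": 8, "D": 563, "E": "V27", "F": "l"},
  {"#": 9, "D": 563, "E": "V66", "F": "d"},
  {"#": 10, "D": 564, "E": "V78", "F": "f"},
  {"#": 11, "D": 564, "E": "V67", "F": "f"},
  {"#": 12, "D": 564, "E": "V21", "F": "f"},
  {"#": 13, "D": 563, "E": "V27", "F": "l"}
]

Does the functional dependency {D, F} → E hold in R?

No

(D=563, F=d): rows 1, 9 → E = V66, V66 ✓
(D=564, F=d): rows 2, 3, 7 → E = V75, V75, V75 ✓
(D=564, F=f): rows 4, 10, 11, 12 → E takes values {V79, V78, V67, V21} — violation
(D=563, F=l): rows 5, 8, 13 → E = V27, V27, V27 ✓
(D=563, F=f): row 6 → E = V87 ✓
Two rows agree on {D, F} but differ on E, so {D, F} → E does not hold.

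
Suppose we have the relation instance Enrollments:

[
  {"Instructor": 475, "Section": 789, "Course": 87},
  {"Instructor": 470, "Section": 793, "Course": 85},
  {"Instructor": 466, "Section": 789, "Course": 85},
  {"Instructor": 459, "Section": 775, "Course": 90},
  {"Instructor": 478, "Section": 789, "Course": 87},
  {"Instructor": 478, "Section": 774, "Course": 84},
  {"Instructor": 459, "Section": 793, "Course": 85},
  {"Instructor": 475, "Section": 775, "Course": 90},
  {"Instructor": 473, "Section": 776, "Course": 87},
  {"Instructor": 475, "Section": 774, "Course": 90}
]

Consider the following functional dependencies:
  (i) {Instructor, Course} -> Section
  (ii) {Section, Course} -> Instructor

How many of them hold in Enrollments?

(i) {Instructor, Course} -> Section: (Instructor=475, Course=90): 2 rows → Section takes values {775, 774} — violation — fails.
(ii) {Section, Course} -> Instructor: (Section=789, Course=87): 2 rows → Instructor takes values {475, 478} — violation; (Section=793, Course=85): 2 rows → Instructor takes values {470, 459} — violation; (Section=775, Course=90): 2 rows → Instructor takes values {459, 475} — violation — fails.
None of the 2 dependencies hold.

0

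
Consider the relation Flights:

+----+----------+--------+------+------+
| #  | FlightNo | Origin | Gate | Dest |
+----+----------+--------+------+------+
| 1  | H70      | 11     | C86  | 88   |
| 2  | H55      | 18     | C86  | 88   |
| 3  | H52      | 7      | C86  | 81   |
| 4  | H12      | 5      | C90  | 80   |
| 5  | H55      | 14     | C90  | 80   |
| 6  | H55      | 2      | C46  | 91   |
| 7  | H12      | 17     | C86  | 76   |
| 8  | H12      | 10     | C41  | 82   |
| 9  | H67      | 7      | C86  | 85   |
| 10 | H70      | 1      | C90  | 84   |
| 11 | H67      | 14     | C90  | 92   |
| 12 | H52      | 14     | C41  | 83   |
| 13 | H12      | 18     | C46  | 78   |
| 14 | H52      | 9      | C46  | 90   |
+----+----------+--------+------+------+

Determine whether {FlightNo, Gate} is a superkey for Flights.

All 14 rows have distinct {FlightNo, Gate} values, so {FlightNo, Gate} → (all attributes) holds and {FlightNo, Gate} is a superkey.

Yes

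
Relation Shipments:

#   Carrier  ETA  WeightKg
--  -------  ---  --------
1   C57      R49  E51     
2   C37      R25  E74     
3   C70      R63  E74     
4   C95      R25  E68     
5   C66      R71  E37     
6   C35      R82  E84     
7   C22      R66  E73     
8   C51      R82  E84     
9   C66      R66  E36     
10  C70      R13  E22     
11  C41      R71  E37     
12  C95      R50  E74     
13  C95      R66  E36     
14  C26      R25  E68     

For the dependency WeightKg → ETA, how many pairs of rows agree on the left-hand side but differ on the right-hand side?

WeightKg=E74: violating pairs (2,3), (2,12), (3,12) — 3 pairs.
WeightKg=E68: all 2 rows agree on ETA — 0 pairs.
WeightKg=E37: all 2 rows agree on ETA — 0 pairs.
WeightKg=E84: all 2 rows agree on ETA — 0 pairs.
WeightKg=E36: all 2 rows agree on ETA — 0 pairs.

3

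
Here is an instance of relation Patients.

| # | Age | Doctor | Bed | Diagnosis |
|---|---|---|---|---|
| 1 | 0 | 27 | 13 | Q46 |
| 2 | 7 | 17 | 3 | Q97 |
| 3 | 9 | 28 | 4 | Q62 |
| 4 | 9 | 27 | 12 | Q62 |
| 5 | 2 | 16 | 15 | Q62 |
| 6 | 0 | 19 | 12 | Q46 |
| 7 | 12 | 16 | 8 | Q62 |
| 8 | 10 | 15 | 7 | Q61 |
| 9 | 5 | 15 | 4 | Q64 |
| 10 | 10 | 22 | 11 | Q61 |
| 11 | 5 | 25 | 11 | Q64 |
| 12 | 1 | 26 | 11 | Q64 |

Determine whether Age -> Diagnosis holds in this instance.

Yes

Age=0: rows 1, 6 → Diagnosis = Q46, Q46 ✓
Age=7: row 2 → Diagnosis = Q97 ✓
Age=9: rows 3, 4 → Diagnosis = Q62, Q62 ✓
Age=2: row 5 → Diagnosis = Q62 ✓
Age=12: row 7 → Diagnosis = Q62 ✓
Age=10: rows 8, 10 → Diagnosis = Q61, Q61 ✓
Age=5: rows 9, 11 → Diagnosis = Q64, Q64 ✓
Age=1: row 12 → Diagnosis = Q64 ✓
Every Age value is associated with a single Diagnosis value, so Age -> Diagnosis holds.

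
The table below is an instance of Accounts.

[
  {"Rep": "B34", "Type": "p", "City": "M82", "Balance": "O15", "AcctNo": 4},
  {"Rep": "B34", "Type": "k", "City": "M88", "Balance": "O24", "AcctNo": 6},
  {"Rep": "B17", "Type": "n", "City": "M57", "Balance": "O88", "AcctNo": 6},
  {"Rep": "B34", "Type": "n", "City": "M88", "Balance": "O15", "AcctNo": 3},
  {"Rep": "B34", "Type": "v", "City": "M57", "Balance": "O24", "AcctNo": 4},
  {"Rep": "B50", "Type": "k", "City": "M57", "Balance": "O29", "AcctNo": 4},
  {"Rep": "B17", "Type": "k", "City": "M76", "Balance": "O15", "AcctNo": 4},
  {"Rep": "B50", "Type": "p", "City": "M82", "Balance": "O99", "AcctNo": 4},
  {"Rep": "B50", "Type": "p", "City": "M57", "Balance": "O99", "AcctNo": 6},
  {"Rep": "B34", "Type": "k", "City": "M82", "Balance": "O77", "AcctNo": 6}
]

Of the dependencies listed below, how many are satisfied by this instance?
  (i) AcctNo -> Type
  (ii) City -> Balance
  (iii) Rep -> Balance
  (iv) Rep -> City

(i) AcctNo -> Type: AcctNo=4: 5 rows → Type takes values {p, v, k} — violation; AcctNo=6: 4 rows → Type takes values {k, n, p} — violation — fails.
(ii) City -> Balance: City=M82: 3 rows → Balance takes values {O15, O99, O77} — violation; City=M88: 2 rows → Balance takes values {O24, O15} — violation; City=M57: 4 rows → Balance takes values {O88, O24, O29, O99} — violation — fails.
(iii) Rep -> Balance: Rep=B34: 5 rows → Balance takes values {O15, O24, O77} — violation; Rep=B17: 2 rows → Balance takes values {O88, O15} — violation; Rep=B50: 3 rows → Balance takes values {O29, O99} — violation — fails.
(iv) Rep -> City: Rep=B34: 5 rows → City takes values {M82, M88, M57} — violation; Rep=B17: 2 rows → City takes values {M57, M76} — violation; Rep=B50: 3 rows → City takes values {M57, M82} — violation — fails.
None of the 4 dependencies hold.

0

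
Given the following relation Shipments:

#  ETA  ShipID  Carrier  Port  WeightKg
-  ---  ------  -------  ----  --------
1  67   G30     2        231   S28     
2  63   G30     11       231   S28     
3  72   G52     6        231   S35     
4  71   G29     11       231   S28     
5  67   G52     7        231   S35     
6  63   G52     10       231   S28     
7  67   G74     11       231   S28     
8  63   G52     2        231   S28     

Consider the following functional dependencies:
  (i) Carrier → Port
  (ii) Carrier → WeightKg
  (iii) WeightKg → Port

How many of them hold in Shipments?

3

(i) Carrier → Port: every LHS value maps to a single RHS value — holds.
(ii) Carrier → WeightKg: every LHS value maps to a single RHS value — holds.
(iii) WeightKg → Port: every LHS value maps to a single RHS value — holds.
3 of the 3 dependencies hold.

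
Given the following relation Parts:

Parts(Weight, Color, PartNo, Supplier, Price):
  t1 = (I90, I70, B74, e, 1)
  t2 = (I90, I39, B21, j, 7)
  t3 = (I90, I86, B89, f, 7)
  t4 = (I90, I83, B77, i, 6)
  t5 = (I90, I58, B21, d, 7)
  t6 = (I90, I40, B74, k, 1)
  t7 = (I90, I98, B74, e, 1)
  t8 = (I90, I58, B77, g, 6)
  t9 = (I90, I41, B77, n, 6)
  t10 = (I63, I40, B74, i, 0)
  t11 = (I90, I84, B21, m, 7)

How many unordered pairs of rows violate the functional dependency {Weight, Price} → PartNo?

3

(Weight=I90, Price=1): all 3 rows agree on PartNo — 0 pairs.
(Weight=I90, Price=7): violating pairs (2,3), (3,5), (3,11) — 3 pairs.
(Weight=I90, Price=6): all 3 rows agree on PartNo — 0 pairs.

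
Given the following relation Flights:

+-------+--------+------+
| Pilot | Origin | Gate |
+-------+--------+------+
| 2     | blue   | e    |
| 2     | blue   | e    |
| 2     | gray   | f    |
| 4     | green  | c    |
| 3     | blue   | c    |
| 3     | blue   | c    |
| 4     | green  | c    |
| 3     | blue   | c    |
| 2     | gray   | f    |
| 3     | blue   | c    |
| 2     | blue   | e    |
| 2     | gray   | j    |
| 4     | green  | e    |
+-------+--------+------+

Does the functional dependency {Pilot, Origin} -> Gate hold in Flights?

No

(Pilot=2, Origin=blue): 3 rows → Gate = e, e, e ✓
(Pilot=2, Origin=gray): 3 rows → Gate takes values {f, j} — violation
(Pilot=4, Origin=green): 3 rows → Gate takes values {c, e} — violation
(Pilot=3, Origin=blue): 4 rows → Gate = c, c, c, c ✓
Two rows agree on {Pilot, Origin} but differ on Gate, so {Pilot, Origin} -> Gate does not hold.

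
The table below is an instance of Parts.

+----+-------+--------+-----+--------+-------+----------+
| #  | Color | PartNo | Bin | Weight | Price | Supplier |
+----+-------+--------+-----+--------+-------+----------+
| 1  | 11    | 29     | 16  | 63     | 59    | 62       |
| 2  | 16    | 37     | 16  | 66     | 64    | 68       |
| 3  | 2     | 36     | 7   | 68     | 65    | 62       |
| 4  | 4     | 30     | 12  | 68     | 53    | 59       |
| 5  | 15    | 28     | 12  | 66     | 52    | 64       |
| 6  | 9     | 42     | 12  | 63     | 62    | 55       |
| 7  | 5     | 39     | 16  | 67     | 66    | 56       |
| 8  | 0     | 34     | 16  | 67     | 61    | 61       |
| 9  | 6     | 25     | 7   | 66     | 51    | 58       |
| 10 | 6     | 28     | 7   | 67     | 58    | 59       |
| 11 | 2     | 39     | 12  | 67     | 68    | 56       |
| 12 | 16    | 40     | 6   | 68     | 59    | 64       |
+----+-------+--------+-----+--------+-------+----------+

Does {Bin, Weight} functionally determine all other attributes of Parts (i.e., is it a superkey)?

No

Rows 7 and 8 have the same {Bin, Weight} value (Bin=16, Weight=67) but are distinct tuples, so {Bin, Weight} does not determine every attribute — not a superkey.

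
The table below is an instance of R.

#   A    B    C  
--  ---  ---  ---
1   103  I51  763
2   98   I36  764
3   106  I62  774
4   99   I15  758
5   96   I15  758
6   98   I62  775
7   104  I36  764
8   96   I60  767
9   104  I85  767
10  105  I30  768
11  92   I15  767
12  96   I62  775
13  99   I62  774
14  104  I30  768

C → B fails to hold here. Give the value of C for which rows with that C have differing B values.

767

C=763: row 1 → B = I51 ✓
C=764: rows 2, 7 → B = I36, I36 ✓
C=774: rows 3, 13 → B = I62, I62 ✓
C=758: rows 4, 5 → B = I15, I15 ✓
C=775: rows 6, 12 → B = I62, I62 ✓
C=767: rows 8, 9, 11 → B takes values {I60, I85, I15} — violation
C=768: rows 10, 14 → B = I30, I30 ✓
The only C value with inconsistent B is C=767.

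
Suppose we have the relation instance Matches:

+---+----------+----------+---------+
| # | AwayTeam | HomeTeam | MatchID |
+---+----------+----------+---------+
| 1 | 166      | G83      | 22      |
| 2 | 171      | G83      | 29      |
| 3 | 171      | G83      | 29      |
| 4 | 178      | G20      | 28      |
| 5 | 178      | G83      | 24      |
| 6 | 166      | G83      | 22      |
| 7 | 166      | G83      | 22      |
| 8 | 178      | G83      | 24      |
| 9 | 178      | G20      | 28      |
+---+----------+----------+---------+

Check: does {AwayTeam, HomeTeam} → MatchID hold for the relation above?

(AwayTeam=166, HomeTeam=G83): rows 1, 6, 7 → MatchID = 22, 22, 22 ✓
(AwayTeam=171, HomeTeam=G83): rows 2, 3 → MatchID = 29, 29 ✓
(AwayTeam=178, HomeTeam=G20): rows 4, 9 → MatchID = 28, 28 ✓
(AwayTeam=178, HomeTeam=G83): rows 5, 8 → MatchID = 24, 24 ✓
Every {AwayTeam, HomeTeam} value is associated with a single MatchID value, so {AwayTeam, HomeTeam} → MatchID holds.

Yes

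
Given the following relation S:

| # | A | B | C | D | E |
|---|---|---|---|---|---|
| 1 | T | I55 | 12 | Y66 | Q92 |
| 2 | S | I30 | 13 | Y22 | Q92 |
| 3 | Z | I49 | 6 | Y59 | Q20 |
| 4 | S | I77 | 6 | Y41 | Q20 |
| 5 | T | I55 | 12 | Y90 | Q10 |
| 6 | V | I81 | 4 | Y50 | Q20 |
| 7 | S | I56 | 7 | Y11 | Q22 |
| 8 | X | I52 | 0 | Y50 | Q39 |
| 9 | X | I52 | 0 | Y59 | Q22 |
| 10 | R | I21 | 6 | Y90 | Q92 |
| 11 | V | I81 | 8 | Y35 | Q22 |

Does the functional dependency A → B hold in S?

A=T: rows 1, 5 → B = I55, I55 ✓
A=S: rows 2, 4, 7 → B takes values {I30, I77, I56} — violation
A=Z: row 3 → B = I49 ✓
A=V: rows 6, 11 → B = I81, I81 ✓
A=X: rows 8, 9 → B = I52, I52 ✓
A=R: row 10 → B = I21 ✓
Two rows agree on A but differ on B, so A → B does not hold.

No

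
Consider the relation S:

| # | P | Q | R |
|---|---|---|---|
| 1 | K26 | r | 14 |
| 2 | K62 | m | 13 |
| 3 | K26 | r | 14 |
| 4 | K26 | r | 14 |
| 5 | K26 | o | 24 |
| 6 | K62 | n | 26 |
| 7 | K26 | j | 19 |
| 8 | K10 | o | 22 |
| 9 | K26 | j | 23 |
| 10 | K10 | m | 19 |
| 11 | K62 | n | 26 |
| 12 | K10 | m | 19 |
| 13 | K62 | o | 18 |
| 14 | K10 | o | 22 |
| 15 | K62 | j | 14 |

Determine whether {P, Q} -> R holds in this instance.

(P=K26, Q=r): rows 1, 3, 4 → R = 14, 14, 14 ✓
(P=K62, Q=m): row 2 → R = 13 ✓
(P=K26, Q=o): row 5 → R = 24 ✓
(P=K62, Q=n): rows 6, 11 → R = 26, 26 ✓
(P=K26, Q=j): rows 7, 9 → R takes values {19, 23} — violation
(P=K10, Q=o): rows 8, 14 → R = 22, 22 ✓
(P=K10, Q=m): rows 10, 12 → R = 19, 19 ✓
(P=K62, Q=o): row 13 → R = 18 ✓
(P=K62, Q=j): row 15 → R = 14 ✓
Two rows agree on {P, Q} but differ on R, so {P, Q} -> R does not hold.

No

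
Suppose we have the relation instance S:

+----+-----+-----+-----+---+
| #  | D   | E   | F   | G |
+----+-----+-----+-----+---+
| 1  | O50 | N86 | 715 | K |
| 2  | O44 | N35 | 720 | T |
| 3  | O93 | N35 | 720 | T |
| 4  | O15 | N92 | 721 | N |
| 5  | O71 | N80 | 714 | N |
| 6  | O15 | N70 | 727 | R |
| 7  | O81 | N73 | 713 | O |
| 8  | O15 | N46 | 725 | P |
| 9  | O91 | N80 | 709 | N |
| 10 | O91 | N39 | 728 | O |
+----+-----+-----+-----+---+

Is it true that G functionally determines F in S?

No

G=K: row 1 → F = 715 ✓
G=T: rows 2, 3 → F = 720, 720 ✓
G=N: rows 4, 5, 9 → F takes values {721, 714, 709} — violation
G=R: row 6 → F = 727 ✓
G=O: rows 7, 10 → F takes values {713, 728} — violation
G=P: row 8 → F = 725 ✓
Two rows agree on G but differ on F, so G -> F does not hold.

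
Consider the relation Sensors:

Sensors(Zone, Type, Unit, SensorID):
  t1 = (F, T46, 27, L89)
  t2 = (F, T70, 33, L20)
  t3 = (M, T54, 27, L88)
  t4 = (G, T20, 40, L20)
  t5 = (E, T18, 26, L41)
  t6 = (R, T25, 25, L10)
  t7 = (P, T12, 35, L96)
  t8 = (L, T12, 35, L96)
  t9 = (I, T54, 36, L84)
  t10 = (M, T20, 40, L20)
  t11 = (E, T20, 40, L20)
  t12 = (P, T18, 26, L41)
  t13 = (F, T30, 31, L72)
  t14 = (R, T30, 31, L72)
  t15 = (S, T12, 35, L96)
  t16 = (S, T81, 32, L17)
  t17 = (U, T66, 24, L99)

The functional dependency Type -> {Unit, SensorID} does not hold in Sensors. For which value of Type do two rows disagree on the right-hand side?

Type=T46: row 1 → {Unit,SensorID} = (27, L89) ✓
Type=T70: row 2 → {Unit,SensorID} = (33, L20) ✓
Type=T54: rows 3, 9 → {Unit,SensorID} takes values {(27, L88), (36, L84)} — violation
Type=T20: rows 4, 10, 11 → {Unit,SensorID} = (40, L20), (40, L20), (40, L20) ✓
Type=T18: rows 5, 12 → {Unit,SensorID} = (26, L41), (26, L41) ✓
Type=T25: row 6 → {Unit,SensorID} = (25, L10) ✓
Type=T12: rows 7, 8, 15 → {Unit,SensorID} = (35, L96), (35, L96), (35, L96) ✓
Type=T30: rows 13, 14 → {Unit,SensorID} = (31, L72), (31, L72) ✓
Type=T81: row 16 → {Unit,SensorID} = (32, L17) ✓
Type=T66: row 17 → {Unit,SensorID} = (24, L99) ✓
The only Type value with inconsistent RHS is Type=T54.

T54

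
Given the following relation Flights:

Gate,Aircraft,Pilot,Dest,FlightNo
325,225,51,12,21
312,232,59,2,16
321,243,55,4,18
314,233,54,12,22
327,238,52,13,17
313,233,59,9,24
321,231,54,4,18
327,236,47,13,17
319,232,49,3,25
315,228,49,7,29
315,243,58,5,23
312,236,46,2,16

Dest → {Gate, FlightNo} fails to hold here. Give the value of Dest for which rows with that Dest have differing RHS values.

12

Dest=12: 2 rows → {Gate,FlightNo} takes values {(325, 21), (314, 22)} — violation
Dest=2: 2 rows → {Gate,FlightNo} = (312, 16), (312, 16) ✓
Dest=4: 2 rows → {Gate,FlightNo} = (321, 18), (321, 18) ✓
Dest=13: 2 rows → {Gate,FlightNo} = (327, 17), (327, 17) ✓
Dest=9: 1 row → {Gate,FlightNo} = (313, 24) ✓
Dest=3: 1 row → {Gate,FlightNo} = (319, 25) ✓
Dest=7: 1 row → {Gate,FlightNo} = (315, 29) ✓
Dest=5: 1 row → {Gate,FlightNo} = (315, 23) ✓
The only Dest value with inconsistent RHS is Dest=12.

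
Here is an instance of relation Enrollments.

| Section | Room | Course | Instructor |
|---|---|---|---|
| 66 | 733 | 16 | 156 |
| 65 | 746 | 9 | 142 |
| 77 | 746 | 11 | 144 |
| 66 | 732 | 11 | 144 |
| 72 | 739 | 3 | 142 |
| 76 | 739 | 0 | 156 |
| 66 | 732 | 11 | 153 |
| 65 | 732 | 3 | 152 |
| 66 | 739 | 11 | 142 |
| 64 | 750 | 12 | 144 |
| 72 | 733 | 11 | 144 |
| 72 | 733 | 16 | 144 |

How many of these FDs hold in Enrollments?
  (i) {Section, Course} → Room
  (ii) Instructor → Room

0

(i) {Section, Course} → Room: (Section=66, Course=11): 3 rows → Room takes values {732, 739} — violation — fails.
(ii) Instructor → Room: Instructor=156: 2 rows → Room takes values {733, 739} — violation; Instructor=142: 3 rows → Room takes values {746, 739} — violation; Instructor=144: 5 rows → Room takes values {746, 732, 750, 733} — violation — fails.
None of the 2 dependencies hold.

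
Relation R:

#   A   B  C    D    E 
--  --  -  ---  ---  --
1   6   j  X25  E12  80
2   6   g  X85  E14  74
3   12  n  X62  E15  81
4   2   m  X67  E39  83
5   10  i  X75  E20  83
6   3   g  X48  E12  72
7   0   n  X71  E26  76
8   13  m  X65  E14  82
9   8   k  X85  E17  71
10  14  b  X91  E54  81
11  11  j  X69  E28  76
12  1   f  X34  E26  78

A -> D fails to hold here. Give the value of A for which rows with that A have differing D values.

A=6: rows 1, 2 → D takes values {E12, E14} — violation
A=12: row 3 → D = E15 ✓
A=2: row 4 → D = E39 ✓
A=10: row 5 → D = E20 ✓
A=3: row 6 → D = E12 ✓
A=0: row 7 → D = E26 ✓
A=13: row 8 → D = E14 ✓
A=8: row 9 → D = E17 ✓
A=14: row 10 → D = E54 ✓
A=11: row 11 → D = E28 ✓
A=1: row 12 → D = E26 ✓
The only A value with inconsistent D is A=6.

6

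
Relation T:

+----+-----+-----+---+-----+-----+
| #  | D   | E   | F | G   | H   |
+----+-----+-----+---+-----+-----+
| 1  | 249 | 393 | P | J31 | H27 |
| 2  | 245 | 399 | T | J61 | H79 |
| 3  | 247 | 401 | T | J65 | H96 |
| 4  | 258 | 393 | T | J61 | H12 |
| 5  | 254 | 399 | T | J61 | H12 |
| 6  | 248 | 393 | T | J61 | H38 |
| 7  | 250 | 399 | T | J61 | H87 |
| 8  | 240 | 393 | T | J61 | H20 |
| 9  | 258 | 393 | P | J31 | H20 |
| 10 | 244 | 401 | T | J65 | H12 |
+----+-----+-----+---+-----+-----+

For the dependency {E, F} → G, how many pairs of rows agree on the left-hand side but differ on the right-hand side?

0

(E=393, F=P): all 2 rows agree on G — 0 pairs.
(E=399, F=T): all 3 rows agree on G — 0 pairs.
(E=401, F=T): all 2 rows agree on G — 0 pairs.
(E=393, F=T): all 3 rows agree on G — 0 pairs.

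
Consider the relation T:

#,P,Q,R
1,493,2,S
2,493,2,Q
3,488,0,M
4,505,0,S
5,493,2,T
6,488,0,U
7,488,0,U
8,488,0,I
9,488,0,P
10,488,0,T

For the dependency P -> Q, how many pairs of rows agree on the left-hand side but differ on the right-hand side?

P=493: all 3 rows agree on Q — 0 pairs.
P=488: all 6 rows agree on Q — 0 pairs.

0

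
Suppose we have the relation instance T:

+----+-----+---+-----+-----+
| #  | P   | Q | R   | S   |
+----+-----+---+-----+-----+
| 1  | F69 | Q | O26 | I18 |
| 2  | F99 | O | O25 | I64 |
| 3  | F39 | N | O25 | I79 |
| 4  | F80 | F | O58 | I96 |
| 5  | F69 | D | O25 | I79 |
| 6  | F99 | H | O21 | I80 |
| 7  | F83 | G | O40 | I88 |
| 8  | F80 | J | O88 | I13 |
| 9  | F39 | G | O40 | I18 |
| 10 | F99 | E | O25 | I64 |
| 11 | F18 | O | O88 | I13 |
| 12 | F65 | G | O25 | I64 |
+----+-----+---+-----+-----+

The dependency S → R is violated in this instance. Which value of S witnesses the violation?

I18

S=I18: rows 1, 9 → R takes values {O26, O40} — violation
S=I64: rows 2, 10, 12 → R = O25, O25, O25 ✓
S=I79: rows 3, 5 → R = O25, O25 ✓
S=I96: row 4 → R = O58 ✓
S=I80: row 6 → R = O21 ✓
S=I88: row 7 → R = O40 ✓
S=I13: rows 8, 11 → R = O88, O88 ✓
The only S value with inconsistent R is S=I18.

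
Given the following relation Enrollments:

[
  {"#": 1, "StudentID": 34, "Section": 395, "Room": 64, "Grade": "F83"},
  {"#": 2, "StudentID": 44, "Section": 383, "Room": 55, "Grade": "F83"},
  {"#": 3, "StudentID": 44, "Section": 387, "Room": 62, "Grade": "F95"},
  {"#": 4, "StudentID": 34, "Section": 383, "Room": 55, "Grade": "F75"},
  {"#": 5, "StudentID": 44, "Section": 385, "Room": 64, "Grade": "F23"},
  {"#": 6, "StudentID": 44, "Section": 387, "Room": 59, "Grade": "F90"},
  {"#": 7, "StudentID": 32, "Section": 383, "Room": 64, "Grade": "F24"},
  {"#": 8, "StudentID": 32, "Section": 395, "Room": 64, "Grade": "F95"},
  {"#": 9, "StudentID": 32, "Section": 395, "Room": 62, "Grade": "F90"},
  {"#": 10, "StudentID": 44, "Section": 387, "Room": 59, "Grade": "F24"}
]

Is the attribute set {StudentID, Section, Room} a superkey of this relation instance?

Rows 6 and 10 have the same {StudentID, Section, Room} value (StudentID=44, Section=387, Room=59) but are distinct tuples, so {StudentID, Section, Room} does not determine every attribute — not a superkey.

No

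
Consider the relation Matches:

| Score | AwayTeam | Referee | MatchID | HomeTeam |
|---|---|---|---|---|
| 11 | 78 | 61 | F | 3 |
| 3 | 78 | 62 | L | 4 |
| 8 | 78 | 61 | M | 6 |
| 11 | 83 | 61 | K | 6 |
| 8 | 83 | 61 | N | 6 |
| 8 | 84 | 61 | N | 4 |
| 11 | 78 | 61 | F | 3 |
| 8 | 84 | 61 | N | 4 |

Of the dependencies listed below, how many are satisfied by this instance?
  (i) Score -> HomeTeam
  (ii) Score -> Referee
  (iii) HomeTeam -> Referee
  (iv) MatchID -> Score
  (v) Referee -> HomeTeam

2

(i) Score -> HomeTeam: Score=11: 3 rows → HomeTeam takes values {3, 6} — violation; Score=8: 4 rows → HomeTeam takes values {6, 4} — violation — fails.
(ii) Score -> Referee: every LHS value maps to a single RHS value — holds.
(iii) HomeTeam -> Referee: HomeTeam=4: 3 rows → Referee takes values {62, 61} — violation — fails.
(iv) MatchID -> Score: every LHS value maps to a single RHS value — holds.
(v) Referee -> HomeTeam: Referee=61: 7 rows → HomeTeam takes values {3, 6, 4} — violation — fails.
2 of the 5 dependencies hold.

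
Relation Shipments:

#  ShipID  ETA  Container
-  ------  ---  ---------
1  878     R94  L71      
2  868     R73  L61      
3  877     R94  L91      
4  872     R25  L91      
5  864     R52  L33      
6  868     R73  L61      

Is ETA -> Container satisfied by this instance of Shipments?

ETA=R94: rows 1, 3 → Container takes values {L71, L91} — violation
ETA=R73: rows 2, 6 → Container = L61, L61 ✓
ETA=R25: row 4 → Container = L91 ✓
ETA=R52: row 5 → Container = L33 ✓
Two rows agree on ETA but differ on Container, so ETA -> Container does not hold.

No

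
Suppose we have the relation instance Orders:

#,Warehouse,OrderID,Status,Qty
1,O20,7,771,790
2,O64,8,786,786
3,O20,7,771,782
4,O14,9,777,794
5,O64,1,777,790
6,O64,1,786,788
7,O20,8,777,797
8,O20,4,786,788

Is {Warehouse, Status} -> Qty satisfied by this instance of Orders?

No

(Warehouse=O20, Status=771): rows 1, 3 → Qty takes values {790, 782} — violation
(Warehouse=O64, Status=786): rows 2, 6 → Qty takes values {786, 788} — violation
(Warehouse=O14, Status=777): row 4 → Qty = 794 ✓
(Warehouse=O64, Status=777): row 5 → Qty = 790 ✓
(Warehouse=O20, Status=777): row 7 → Qty = 797 ✓
(Warehouse=O20, Status=786): row 8 → Qty = 788 ✓
Two rows agree on {Warehouse, Status} but differ on Qty, so {Warehouse, Status} -> Qty does not hold.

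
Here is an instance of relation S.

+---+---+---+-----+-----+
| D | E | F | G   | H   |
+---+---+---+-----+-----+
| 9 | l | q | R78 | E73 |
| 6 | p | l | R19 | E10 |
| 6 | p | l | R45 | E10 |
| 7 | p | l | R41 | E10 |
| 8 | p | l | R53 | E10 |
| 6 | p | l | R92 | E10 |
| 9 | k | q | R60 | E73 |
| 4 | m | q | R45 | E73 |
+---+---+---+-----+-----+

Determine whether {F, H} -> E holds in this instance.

No

(F=q, H=E73): 3 rows → E takes values {l, k, m} — violation
(F=l, H=E10): 5 rows → E = p, p, p, p, p ✓
Two rows agree on {F, H} but differ on E, so {F, H} -> E does not hold.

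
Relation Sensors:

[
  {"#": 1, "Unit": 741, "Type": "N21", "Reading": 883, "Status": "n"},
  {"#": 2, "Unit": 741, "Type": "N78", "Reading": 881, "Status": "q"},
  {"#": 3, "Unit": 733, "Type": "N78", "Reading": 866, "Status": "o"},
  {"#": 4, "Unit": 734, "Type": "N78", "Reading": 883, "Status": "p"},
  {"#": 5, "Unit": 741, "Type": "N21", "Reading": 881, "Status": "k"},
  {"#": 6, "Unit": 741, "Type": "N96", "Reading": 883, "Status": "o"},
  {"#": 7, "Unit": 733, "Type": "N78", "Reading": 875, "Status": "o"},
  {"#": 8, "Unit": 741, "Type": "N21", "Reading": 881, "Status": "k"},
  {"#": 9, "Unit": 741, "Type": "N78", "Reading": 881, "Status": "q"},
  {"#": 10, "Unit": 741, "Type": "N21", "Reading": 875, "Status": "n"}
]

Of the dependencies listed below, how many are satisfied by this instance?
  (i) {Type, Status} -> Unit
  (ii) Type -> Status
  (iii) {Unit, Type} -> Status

(i) {Type, Status} -> Unit: every LHS value maps to a single RHS value — holds.
(ii) Type -> Status: Type=N21: rows 1, 5, 8, 10 → Status takes values {n, k} — violation; Type=N78: rows 2, 3, 4, 7, 9 → Status takes values {q, o, p} — violation — fails.
(iii) {Unit, Type} -> Status: (Unit=741, Type=N21): rows 1, 5, 8, 10 → Status takes values {n, k} — violation — fails.
1 of the 3 dependencies holds.

1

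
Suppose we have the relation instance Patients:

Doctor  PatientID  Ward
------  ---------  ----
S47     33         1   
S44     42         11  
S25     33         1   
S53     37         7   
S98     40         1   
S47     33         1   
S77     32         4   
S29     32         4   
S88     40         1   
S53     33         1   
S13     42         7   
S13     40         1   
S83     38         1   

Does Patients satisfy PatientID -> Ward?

PatientID=33: 4 rows → Ward = 1, 1, 1, 1 ✓
PatientID=42: 2 rows → Ward takes values {11, 7} — violation
PatientID=37: 1 row → Ward = 7 ✓
PatientID=40: 3 rows → Ward = 1, 1, 1 ✓
PatientID=32: 2 rows → Ward = 4, 4 ✓
PatientID=38: 1 row → Ward = 1 ✓
Two rows agree on PatientID but differ on Ward, so PatientID -> Ward does not hold.

No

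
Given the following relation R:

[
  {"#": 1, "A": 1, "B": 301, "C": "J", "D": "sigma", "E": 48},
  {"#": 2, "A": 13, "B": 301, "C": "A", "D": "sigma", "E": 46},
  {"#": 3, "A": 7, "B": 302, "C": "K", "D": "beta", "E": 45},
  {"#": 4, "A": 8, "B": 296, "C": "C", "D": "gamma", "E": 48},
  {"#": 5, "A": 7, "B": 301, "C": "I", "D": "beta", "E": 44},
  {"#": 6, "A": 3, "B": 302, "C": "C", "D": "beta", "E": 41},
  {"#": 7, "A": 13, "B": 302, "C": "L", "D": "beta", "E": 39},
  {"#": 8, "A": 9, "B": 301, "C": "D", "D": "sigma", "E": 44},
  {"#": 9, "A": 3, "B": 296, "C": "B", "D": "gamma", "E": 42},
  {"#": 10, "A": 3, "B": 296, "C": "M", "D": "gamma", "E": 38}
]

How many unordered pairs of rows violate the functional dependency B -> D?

B=301: violating pairs (1,5), (2,5), (5,8) — 3 pairs.
B=302: all 3 rows agree on D — 0 pairs.
B=296: all 3 rows agree on D — 0 pairs.

3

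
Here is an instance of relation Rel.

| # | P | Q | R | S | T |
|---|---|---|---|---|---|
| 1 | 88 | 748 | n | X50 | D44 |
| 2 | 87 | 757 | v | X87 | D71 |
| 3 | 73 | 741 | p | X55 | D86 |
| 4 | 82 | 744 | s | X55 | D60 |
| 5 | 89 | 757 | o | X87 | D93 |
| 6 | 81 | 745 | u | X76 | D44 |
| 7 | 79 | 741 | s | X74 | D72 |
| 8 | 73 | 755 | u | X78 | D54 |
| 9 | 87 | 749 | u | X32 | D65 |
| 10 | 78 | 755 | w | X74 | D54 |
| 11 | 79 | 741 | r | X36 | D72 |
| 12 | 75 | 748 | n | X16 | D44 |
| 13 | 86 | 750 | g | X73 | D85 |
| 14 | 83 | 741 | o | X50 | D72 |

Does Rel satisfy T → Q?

T=D44: rows 1, 6, 12 → Q takes values {748, 745} — violation
T=D71: row 2 → Q = 757 ✓
T=D86: row 3 → Q = 741 ✓
T=D60: row 4 → Q = 744 ✓
T=D93: row 5 → Q = 757 ✓
T=D72: rows 7, 11, 14 → Q = 741, 741, 741 ✓
T=D54: rows 8, 10 → Q = 755, 755 ✓
T=D65: row 9 → Q = 749 ✓
T=D85: row 13 → Q = 750 ✓
Two rows agree on T but differ on Q, so T → Q does not hold.

No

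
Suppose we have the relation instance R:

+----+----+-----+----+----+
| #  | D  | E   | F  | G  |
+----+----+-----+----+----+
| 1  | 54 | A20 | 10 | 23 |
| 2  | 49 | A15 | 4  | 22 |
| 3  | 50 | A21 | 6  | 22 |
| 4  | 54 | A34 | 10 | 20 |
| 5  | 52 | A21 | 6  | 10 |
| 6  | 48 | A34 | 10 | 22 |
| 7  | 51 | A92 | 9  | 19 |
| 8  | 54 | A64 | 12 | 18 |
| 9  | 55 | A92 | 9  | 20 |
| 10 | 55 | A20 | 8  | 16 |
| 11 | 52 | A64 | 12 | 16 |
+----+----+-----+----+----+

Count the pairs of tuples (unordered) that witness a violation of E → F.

1

E=A20: violating pairs (1,10) — 1 pair.
E=A21: all 2 rows agree on F — 0 pairs.
E=A34: all 2 rows agree on F — 0 pairs.
E=A92: all 2 rows agree on F — 0 pairs.
E=A64: all 2 rows agree on F — 0 pairs.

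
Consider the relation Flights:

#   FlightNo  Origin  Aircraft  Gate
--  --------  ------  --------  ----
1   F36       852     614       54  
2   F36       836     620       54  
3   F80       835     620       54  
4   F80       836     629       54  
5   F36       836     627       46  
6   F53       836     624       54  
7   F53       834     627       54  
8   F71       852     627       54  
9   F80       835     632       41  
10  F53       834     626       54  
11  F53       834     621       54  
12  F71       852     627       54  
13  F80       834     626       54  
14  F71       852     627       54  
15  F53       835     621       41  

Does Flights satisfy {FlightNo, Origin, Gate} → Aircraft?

(FlightNo=F36, Origin=852, Gate=54): row 1 → Aircraft = 614 ✓
(FlightNo=F36, Origin=836, Gate=54): row 2 → Aircraft = 620 ✓
(FlightNo=F80, Origin=835, Gate=54): row 3 → Aircraft = 620 ✓
(FlightNo=F80, Origin=836, Gate=54): row 4 → Aircraft = 629 ✓
(FlightNo=F36, Origin=836, Gate=46): row 5 → Aircraft = 627 ✓
(FlightNo=F53, Origin=836, Gate=54): row 6 → Aircraft = 624 ✓
(FlightNo=F53, Origin=834, Gate=54): rows 7, 10, 11 → Aircraft takes values {627, 626, 621} — violation
(FlightNo=F71, Origin=852, Gate=54): rows 8, 12, 14 → Aircraft = 627, 627, 627 ✓
(FlightNo=F80, Origin=835, Gate=41): row 9 → Aircraft = 632 ✓
(FlightNo=F80, Origin=834, Gate=54): row 13 → Aircraft = 626 ✓
(FlightNo=F53, Origin=835, Gate=41): row 15 → Aircraft = 621 ✓
Two rows agree on {FlightNo, Origin, Gate} but differ on Aircraft, so {FlightNo, Origin, Gate} → Aircraft does not hold.

No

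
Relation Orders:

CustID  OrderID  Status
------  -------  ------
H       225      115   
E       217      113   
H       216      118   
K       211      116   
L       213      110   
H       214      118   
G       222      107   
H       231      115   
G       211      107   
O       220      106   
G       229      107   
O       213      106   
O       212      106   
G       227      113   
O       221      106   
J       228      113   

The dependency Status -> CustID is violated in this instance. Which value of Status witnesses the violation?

113

Status=115: 2 rows → CustID = H, H ✓
Status=113: 3 rows → CustID takes values {E, G, J} — violation
Status=118: 2 rows → CustID = H, H ✓
Status=116: 1 row → CustID = K ✓
Status=110: 1 row → CustID = L ✓
Status=107: 3 rows → CustID = G, G, G ✓
Status=106: 4 rows → CustID = O, O, O, O ✓
The only Status value with inconsistent CustID is Status=113.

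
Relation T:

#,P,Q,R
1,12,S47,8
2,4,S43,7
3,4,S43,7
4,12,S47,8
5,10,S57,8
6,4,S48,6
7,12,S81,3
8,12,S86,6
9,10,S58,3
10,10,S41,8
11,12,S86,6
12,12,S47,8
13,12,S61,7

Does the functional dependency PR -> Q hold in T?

(P=12, R=8): rows 1, 4, 12 → Q = S47, S47, S47 ✓
(P=4, R=7): rows 2, 3 → Q = S43, S43 ✓
(P=10, R=8): rows 5, 10 → Q takes values {S57, S41} — violation
(P=4, R=6): row 6 → Q = S48 ✓
(P=12, R=3): row 7 → Q = S81 ✓
(P=12, R=6): rows 8, 11 → Q = S86, S86 ✓
(P=10, R=3): row 9 → Q = S58 ✓
(P=12, R=7): row 13 → Q = S61 ✓
Two rows agree on PR but differ on Q, so PR -> Q does not hold.

No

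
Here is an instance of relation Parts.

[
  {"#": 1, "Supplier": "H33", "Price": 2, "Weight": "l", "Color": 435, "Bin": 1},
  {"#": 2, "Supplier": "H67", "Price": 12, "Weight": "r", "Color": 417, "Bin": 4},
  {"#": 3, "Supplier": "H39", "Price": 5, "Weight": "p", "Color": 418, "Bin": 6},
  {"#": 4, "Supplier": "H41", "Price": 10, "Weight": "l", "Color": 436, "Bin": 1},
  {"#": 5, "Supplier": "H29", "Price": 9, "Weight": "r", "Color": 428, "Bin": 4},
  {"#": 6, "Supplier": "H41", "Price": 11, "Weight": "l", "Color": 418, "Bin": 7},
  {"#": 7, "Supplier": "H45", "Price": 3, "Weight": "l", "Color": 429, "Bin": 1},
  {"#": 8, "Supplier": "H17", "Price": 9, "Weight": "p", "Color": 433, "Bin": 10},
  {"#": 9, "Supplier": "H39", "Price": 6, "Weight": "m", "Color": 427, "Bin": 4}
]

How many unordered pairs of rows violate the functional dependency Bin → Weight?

Bin=1: all 3 rows agree on Weight — 0 pairs.
Bin=4: violating pairs (2,9), (5,9) — 2 pairs.

2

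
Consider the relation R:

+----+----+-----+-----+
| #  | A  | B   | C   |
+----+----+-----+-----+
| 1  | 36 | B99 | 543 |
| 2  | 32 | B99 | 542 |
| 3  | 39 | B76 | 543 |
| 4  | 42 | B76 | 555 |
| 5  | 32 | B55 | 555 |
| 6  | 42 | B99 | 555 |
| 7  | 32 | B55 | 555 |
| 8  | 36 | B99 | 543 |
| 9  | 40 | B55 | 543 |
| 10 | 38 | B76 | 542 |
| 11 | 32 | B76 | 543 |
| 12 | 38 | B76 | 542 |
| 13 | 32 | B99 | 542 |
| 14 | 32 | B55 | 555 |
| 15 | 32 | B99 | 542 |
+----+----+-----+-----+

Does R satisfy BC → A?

(B=B99, C=543): rows 1, 8 → A = 36, 36 ✓
(B=B99, C=542): rows 2, 13, 15 → A = 32, 32, 32 ✓
(B=B76, C=543): rows 3, 11 → A takes values {39, 32} — violation
(B=B76, C=555): row 4 → A = 42 ✓
(B=B55, C=555): rows 5, 7, 14 → A = 32, 32, 32 ✓
(B=B99, C=555): row 6 → A = 42 ✓
(B=B55, C=543): row 9 → A = 40 ✓
(B=B76, C=542): rows 10, 12 → A = 38, 38 ✓
Two rows agree on BC but differ on A, so BC → A does not hold.

No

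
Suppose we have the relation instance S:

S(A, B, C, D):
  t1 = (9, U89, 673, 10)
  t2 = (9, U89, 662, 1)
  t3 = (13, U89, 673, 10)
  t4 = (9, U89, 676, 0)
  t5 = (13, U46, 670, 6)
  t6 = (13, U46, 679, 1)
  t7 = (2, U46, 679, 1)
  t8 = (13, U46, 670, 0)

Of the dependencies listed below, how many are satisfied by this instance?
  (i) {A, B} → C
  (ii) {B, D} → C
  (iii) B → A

(i) {A, B} → C: (A=9, B=U89): rows 1, 2, 4 → C takes values {673, 662, 676} — violation; (A=13, B=U46): rows 5, 6, 8 → C takes values {670, 679} — violation — fails.
(ii) {B, D} → C: every LHS value maps to a single RHS value — holds.
(iii) B → A: B=U89: rows 1, 2, 3, 4 → A takes values {9, 13} — violation; B=U46: rows 5, 6, 7, 8 → A takes values {13, 2} — violation — fails.
1 of the 3 dependencies holds.

1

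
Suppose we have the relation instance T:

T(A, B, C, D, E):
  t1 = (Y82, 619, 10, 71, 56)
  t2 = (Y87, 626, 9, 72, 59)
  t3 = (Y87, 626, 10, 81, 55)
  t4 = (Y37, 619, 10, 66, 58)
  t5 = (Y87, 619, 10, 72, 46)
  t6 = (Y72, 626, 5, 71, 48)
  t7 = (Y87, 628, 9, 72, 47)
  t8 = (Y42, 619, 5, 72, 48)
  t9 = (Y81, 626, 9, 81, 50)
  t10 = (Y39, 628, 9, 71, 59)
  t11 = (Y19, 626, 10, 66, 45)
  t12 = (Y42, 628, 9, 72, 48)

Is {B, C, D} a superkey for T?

Rows 7 and 12 have the same {B, C, D} value (B=628, C=9, D=72) but are distinct tuples, so {B, C, D} does not determine every attribute — not a superkey.

No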